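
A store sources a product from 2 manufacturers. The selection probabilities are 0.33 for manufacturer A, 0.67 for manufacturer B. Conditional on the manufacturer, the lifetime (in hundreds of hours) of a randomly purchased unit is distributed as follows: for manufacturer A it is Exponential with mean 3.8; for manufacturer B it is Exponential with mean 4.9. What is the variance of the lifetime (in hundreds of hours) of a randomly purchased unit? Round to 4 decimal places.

Per component, A: μ=3.8, E[X²]=28.88; B: μ=4.9, E[X²]=48.02.
E[X] = 0.33·3.8 + 0.67·4.9 = 4.537.
E[X²] = 0.33·28.88 + 0.67·48.02 = 41.7038.
Var(X) = E[X²] − (E[X])² = 41.7038 − 20.5844 = 21.1194.

21.1194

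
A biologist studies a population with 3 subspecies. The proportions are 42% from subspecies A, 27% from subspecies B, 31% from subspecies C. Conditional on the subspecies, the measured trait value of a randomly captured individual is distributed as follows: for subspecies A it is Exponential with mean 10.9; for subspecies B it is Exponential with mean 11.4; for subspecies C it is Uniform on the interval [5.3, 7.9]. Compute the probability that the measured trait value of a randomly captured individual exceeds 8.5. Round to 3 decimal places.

Conditional on each subspecies, P(X > 8.5): A: 0.45849; B: 0.474443; C: 0.
By total probability, P(X > 8.5) = 0.42·0.45849 + 0.27·0.474443 + 0.31·0 = 0.320665.

0.321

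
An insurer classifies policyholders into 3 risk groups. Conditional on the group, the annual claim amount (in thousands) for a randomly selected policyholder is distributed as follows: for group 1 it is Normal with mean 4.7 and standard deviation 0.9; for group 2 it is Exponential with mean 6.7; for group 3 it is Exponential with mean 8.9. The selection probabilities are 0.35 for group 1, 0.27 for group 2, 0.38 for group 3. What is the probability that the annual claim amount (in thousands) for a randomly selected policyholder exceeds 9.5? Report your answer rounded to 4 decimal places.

0.1961

Conditional on each group, P(X > 9.5): 1: 4.8213e-08; 2: 0.24222; 3: 0.343896.
By total probability, P(X > 9.5) = 0.35·4.8213e-08 + 0.27·0.24222 + 0.38·0.343896 = 0.19608.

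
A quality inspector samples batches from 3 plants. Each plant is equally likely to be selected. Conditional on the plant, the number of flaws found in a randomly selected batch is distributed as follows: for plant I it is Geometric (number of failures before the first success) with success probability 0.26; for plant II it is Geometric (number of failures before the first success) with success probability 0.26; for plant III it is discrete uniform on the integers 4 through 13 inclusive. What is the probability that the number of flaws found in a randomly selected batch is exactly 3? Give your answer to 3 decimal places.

0.070

Conditional on each plant, P(X = 3): I: 0.105358; II: 0.105358; III: 0.
By total probability, P(X = 3) = 0.333333·0.105358 + 0.333333·0.105358 + 0.333333·0 = 0.0702388.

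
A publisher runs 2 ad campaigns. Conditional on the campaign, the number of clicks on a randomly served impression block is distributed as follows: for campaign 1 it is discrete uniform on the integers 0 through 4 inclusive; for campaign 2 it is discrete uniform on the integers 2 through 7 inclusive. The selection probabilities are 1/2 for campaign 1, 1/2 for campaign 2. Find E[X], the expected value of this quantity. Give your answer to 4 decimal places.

3.2500

Component means — 1: 2; 2: 4.5.
E[X] = 0.5·2 + 0.5·4.5 = 3.25.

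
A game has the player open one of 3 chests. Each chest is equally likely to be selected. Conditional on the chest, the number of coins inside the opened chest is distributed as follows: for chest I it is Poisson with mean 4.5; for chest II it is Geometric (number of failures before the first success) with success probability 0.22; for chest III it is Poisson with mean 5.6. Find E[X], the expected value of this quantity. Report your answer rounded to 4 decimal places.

Component means — I: 4.5; II: 3.54545; III: 5.6.
E[X] = 0.333333·4.5 + 0.333333·3.54545 + 0.333333·5.6 = 4.54848.

4.5485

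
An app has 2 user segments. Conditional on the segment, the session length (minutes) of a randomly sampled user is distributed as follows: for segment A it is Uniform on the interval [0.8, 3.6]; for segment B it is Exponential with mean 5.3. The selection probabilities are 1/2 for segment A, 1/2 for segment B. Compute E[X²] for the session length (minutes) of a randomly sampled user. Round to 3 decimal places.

For each component E[X²] = Var + (mean)², giving A: 5.49333; B: 56.18.
Overall E[X²] = 0.5·5.49333 + 0.5·56.18 = 30.8367.

30.837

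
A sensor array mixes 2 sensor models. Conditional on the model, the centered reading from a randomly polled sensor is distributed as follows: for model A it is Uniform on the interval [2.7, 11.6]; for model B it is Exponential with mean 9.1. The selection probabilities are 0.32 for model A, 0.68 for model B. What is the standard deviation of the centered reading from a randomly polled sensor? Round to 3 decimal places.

7.697

Per component, A: μ=7.15, E[X²]=57.7233; B: μ=9.1, E[X²]=165.62.
E[X] = 0.32·7.15 + 0.68·9.1 = 8.476.
E[X²] = 0.32·57.7233 + 0.68·165.62 = 131.093.
Var(X) = E[X²] − (E[X])² = 131.093 − 71.8426 = 59.2505.
SD(X) = √59.2505 = 7.69743.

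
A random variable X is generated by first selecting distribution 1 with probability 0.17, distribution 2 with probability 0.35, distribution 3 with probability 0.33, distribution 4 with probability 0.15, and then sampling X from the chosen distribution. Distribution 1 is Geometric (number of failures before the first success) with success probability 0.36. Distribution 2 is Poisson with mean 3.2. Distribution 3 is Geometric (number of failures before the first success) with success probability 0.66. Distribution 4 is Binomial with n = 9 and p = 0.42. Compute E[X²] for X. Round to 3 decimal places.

For each component E[X²] = Var + (mean)², giving 1: 8.09877; 2: 13.44; 3: 1.04591; 4: 16.4808.
Overall E[X²] = 0.17·8.09877 + 0.35·13.44 + 0.33·1.04591 + 0.15·16.4808 = 8.89806.

8.898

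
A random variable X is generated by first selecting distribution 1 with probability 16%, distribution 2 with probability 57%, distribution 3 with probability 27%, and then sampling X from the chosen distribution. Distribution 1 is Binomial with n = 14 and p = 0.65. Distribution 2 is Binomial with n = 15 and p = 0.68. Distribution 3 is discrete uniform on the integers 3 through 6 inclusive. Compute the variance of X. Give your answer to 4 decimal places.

Per component, 1: μ=9.1, E[X²]=85.995; 2: μ=10.2, E[X²]=107.304; 3: μ=4.5, E[X²]=21.5.
E[X] = 0.16·9.1 + 0.57·10.2 + 0.27·4.5 = 8.485.
E[X²] = 0.16·85.995 + 0.57·107.304 + 0.27·21.5 = 80.7275.
Var(X) = E[X²] − (E[X])² = 80.7275 − 71.9952 = 8.73226.

8.7323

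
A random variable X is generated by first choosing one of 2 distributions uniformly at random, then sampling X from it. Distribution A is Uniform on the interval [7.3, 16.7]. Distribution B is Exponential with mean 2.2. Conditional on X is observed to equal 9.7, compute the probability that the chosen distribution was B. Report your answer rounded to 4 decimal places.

Likelihoods f(9.7 | ·): A: 0.106383; B: 0.00553011.
Posterior ∝ prior × likelihood. Numerator for B: 0.5·0.00553011 = 0.00276505.
Normalizing constant: 0.5·0.106383 + 0.5·0.00553011 = 0.0559565.
P(B | observation) = 0.00276505 / 0.0559565 = 0.0494143.

0.0494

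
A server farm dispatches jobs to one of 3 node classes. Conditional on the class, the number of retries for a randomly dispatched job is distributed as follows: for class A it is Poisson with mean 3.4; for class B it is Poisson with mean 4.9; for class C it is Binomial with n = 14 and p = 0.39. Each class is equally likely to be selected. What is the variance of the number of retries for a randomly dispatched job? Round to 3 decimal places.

Per component, A: μ=3.4, E[X²]=14.96; B: μ=4.9, E[X²]=28.91; C: μ=5.46, E[X²]=33.1422.
E[X] = 0.333333·3.4 + 0.333333·4.9 + 0.333333·5.46 = 4.58667.
E[X²] = 0.333333·14.96 + 0.333333·28.91 + 0.333333·33.1422 = 25.6707.
Var(X) = E[X²] − (E[X])² = 25.6707 − 21.0375 = 4.63322.

4.633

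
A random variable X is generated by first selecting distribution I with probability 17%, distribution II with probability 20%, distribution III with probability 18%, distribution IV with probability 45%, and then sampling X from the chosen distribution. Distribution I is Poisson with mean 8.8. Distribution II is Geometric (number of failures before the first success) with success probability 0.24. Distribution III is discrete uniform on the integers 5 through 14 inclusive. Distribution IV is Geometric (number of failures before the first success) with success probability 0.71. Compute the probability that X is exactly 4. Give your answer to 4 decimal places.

Conditional on each component, P(X = 4): I: 0.0376641; II: 0.0800692; III: 0; IV: 0.0050217.
By total probability, P(X = 4) = 0.17·0.0376641 + 0.2·0.0800692 + 0.18·0 + 0.45·0.0050217 = 0.0246765.

0.0247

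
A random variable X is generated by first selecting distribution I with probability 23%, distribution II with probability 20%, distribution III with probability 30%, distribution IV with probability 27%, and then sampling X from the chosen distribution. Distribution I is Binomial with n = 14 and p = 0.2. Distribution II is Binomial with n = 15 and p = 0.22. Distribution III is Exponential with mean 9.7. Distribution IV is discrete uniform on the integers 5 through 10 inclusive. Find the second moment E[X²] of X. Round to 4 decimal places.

For each component E[X²] = Var + (mean)², giving I: 10.08; II: 13.464; III: 188.18; IV: 59.1667.
Overall E[X²] = 0.23·10.08 + 0.2·13.464 + 0.3·188.18 + 0.27·59.1667 = 77.4402.

77.4402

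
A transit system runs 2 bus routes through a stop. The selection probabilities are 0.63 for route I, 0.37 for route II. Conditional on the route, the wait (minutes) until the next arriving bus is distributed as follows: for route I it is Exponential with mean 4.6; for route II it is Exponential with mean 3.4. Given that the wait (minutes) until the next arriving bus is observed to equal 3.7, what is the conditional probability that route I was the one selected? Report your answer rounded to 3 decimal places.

Likelihoods f(3.7 | ·): I: 0.0972564; II: 0.0990619.
Posterior ∝ prior × likelihood. Numerator for I: 0.63·0.0972564 = 0.0612716.
Normalizing constant: 0.63·0.0972564 + 0.37·0.0990619 = 0.0979244.
P(I | observation) = 0.0612716 / 0.0979244 = 0.625702.

0.626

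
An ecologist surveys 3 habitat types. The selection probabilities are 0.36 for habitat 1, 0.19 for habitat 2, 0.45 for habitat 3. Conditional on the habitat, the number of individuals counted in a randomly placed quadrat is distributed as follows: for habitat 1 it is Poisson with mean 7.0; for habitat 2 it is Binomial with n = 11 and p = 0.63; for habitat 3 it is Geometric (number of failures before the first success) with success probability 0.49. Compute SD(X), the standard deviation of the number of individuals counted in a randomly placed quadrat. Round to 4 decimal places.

3.5611

Per component, 1: μ=7, E[X²]=56; 2: μ=6.93, E[X²]=50.589; 3: μ=1.04082, E[X²]=3.20741.
E[X] = 0.36·7 + 0.19·6.93 + 0.45·1.04082 = 4.30507.
E[X²] = 0.36·56 + 0.19·50.589 + 0.45·3.20741 = 31.2152.
Var(X) = E[X²] − (E[X])² = 31.2152 − 18.5336 = 12.6816.
SD(X) = √12.6816 = 3.56113.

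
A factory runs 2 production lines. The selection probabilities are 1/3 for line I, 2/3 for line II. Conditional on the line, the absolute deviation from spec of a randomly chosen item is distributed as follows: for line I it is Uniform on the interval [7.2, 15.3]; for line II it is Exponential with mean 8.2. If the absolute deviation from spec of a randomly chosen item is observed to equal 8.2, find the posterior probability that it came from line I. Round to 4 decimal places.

0.5791

Likelihoods f(8.2 | ·): I: 0.123457; II: 0.0448633.
Posterior ∝ prior × likelihood. Numerator for I: 0.333333·0.123457 = 0.0411523.
Normalizing constant: 0.333333·0.123457 + 0.666667·0.0448633 = 0.0710612.
P(I | observation) = 0.0411523 / 0.0710612 = 0.57911.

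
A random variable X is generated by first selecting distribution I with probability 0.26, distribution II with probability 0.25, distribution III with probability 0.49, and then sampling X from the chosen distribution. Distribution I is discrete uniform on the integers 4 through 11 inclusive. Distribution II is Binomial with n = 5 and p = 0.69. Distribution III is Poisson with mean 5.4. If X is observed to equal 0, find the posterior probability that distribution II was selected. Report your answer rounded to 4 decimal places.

Likelihoods P(X=0 | ·): I: 0; II: 0.00286292; III: 0.00451658.
Posterior ∝ prior × likelihood. Numerator for II: 0.25·0.00286292 = 0.000715729.
Normalizing constant: 0.26·0 + 0.25·0.00286292 + 0.49·0.00451658 = 0.00292885.
P(II | observation) = 0.000715729 / 0.00292885 = 0.244372.

0.2444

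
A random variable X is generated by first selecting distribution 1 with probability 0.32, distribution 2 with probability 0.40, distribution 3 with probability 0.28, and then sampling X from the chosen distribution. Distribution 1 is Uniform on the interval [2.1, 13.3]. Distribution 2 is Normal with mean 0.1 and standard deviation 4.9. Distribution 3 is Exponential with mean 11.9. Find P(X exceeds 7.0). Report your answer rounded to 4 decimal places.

0.3673

Conditional on each component, P(X > 7.0): 1: 0.5625; 2: 0.0795414; 3: 0.555306.
By total probability, P(X > 7.0) = 0.32·0.5625 + 0.4·0.0795414 + 0.28·0.555306 = 0.367302.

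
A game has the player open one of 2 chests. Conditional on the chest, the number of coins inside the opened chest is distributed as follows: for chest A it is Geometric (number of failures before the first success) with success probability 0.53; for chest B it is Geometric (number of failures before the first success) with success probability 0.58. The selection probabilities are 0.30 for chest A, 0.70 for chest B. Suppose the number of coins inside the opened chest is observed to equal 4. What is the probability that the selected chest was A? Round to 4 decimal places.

Likelihoods P(X=4 | ·): A: 0.0258623; B: 0.0180478.
Posterior ∝ prior × likelihood. Numerator for A: 0.3·0.0258623 = 0.00775869.
Normalizing constant: 0.3·0.0258623 + 0.7·0.0180478 = 0.0203922.
P(A | observation) = 0.00775869 / 0.0203922 = 0.380474.

0.3805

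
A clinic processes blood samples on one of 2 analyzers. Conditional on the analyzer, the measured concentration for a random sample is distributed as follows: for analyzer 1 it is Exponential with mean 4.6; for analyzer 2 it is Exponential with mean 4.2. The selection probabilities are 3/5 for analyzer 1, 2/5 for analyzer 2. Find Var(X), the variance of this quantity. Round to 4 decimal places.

Per component, 1: μ=4.6, E[X²]=42.32; 2: μ=4.2, E[X²]=35.28.
E[X] = 0.6·4.6 + 0.4·4.2 = 4.44.
E[X²] = 0.6·42.32 + 0.4·35.28 = 39.504.
Var(X) = E[X²] − (E[X])² = 39.504 − 19.7136 = 19.7904.

19.7904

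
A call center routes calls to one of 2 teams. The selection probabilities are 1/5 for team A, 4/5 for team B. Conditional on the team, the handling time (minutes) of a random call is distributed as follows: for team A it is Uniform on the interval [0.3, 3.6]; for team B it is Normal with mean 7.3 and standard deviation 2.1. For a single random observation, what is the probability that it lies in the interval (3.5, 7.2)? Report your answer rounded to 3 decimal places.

0.363

Conditional on each team, P(3.5 < X < 7.2): A: 0.030303; B: 0.445825.
By total probability, P(3.5 < X < 7.2) = 0.2·0.030303 + 0.8·0.445825 = 0.362721.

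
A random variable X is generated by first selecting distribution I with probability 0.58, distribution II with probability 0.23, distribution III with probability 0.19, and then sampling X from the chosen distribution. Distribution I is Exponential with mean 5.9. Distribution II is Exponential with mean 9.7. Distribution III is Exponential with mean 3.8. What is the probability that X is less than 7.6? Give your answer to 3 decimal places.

Conditional on each component, P(X < 7.6): I: 0.724216; II: 0.543198; III: 0.864665.
By total probability, P(X < 7.6) = 0.58·0.724216 + 0.23·0.543198 + 0.19·0.864665 = 0.709267.

0.709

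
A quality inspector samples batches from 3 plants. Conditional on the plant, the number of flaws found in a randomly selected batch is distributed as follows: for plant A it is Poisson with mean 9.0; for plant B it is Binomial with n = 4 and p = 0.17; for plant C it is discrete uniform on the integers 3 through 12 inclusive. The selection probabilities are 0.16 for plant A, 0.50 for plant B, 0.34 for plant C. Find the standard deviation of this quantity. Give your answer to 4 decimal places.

Per component, A: μ=9, E[X²]=90; B: μ=0.68, E[X²]=1.0268; C: μ=7.5, E[X²]=64.5.
E[X] = 0.16·9 + 0.5·0.68 + 0.34·7.5 = 4.33.
E[X²] = 0.16·90 + 0.5·1.0268 + 0.34·64.5 = 36.8434.
Var(X) = E[X²] − (E[X])² = 36.8434 − 18.7489 = 18.0945.
SD(X) = √18.0945 = 4.25376.

4.2538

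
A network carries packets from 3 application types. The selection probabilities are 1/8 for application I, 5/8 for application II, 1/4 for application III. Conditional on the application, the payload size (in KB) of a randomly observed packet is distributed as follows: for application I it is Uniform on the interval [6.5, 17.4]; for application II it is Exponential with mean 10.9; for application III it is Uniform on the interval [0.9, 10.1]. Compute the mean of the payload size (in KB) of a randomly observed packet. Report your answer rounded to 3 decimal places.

Component means — I: 11.95; II: 10.9; III: 5.5.
E[X] = 0.125·11.95 + 0.625·10.9 + 0.25·5.5 = 9.68125.

9.681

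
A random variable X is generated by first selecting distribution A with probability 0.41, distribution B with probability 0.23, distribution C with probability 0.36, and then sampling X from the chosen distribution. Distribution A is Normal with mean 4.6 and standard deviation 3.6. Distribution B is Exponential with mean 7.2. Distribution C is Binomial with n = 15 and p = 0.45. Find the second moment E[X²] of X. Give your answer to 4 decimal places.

For each component E[X²] = Var + (mean)², giving A: 34.12; B: 103.68; C: 49.275.
Overall E[X²] = 0.41·34.12 + 0.23·103.68 + 0.36·49.275 = 55.5746.

55.5746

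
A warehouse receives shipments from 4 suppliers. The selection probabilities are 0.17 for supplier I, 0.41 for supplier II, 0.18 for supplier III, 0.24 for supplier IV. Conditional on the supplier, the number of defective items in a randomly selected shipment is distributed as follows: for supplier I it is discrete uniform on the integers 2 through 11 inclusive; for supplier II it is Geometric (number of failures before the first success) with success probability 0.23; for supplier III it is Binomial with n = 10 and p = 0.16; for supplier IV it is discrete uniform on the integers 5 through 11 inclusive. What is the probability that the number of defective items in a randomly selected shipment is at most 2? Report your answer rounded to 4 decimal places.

Conditional on each supplier, P(X ≤ 2): I: 0.1; II: 0.543467; III: 0.793599; IV: 0.
By total probability, P(X ≤ 2) = 0.17·0.1 + 0.41·0.543467 + 0.18·0.793599 + 0.24·0 = 0.382669.

0.3827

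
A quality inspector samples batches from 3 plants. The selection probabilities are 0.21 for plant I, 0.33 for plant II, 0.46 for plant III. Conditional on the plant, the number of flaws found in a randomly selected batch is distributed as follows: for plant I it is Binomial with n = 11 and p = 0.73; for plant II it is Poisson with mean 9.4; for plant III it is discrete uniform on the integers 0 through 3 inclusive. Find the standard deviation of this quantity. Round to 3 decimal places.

Per component, I: μ=8.03, E[X²]=66.649; II: μ=9.4, E[X²]=97.76; III: μ=1.5, E[X²]=3.5.
E[X] = 0.21·8.03 + 0.33·9.4 + 0.46·1.5 = 5.4783.
E[X²] = 0.21·66.649 + 0.33·97.76 + 0.46·3.5 = 47.8671.
Var(X) = E[X²] − (E[X])² = 47.8671 − 30.0118 = 17.8553.
SD(X) = √17.8553 = 4.22556.

4.226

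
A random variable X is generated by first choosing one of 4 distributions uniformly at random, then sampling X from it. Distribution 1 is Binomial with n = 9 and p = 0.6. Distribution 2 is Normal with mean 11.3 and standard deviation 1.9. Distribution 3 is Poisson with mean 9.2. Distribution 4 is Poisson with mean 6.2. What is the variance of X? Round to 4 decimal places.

10.8744

Per component, 1: μ=5.4, E[X²]=31.32; 2: μ=11.3, E[X²]=131.3; 3: μ=9.2, E[X²]=93.84; 4: μ=6.2, E[X²]=44.64.
E[X] = 0.25·5.4 + 0.25·11.3 + 0.25·9.2 + 0.25·6.2 = 8.025.
E[X²] = 0.25·31.32 + 0.25·131.3 + 0.25·93.84 + 0.25·44.64 = 75.275.
Var(X) = E[X²] − (E[X])² = 75.275 − 64.4006 = 10.8744.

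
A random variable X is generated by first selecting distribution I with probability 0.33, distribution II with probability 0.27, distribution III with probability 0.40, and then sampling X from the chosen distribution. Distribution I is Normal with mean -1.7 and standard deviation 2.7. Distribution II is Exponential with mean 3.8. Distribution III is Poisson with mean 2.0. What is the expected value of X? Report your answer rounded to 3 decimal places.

1.265

Component means — I: -1.7; II: 3.8; III: 2.
E[X] = 0.33·-1.7 + 0.27·3.8 + 0.4·2 = 1.265.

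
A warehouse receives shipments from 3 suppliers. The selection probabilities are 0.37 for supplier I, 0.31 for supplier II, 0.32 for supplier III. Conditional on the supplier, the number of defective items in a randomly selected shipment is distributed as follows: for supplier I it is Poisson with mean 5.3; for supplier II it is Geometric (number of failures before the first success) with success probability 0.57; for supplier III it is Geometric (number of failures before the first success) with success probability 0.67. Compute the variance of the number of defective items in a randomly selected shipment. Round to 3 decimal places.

Per component, I: μ=5.3, E[X²]=33.39; II: μ=0.754386, E[X²]=1.89258; III: μ=0.492537, E[X²]=0.977723.
E[X] = 0.37·5.3 + 0.31·0.754386 + 0.32·0.492537 = 2.35247.
E[X²] = 0.37·33.39 + 0.31·1.89258 + 0.32·0.977723 = 13.2539.
Var(X) = E[X²] − (E[X])² = 13.2539 − 5.53412 = 7.71975.

7.720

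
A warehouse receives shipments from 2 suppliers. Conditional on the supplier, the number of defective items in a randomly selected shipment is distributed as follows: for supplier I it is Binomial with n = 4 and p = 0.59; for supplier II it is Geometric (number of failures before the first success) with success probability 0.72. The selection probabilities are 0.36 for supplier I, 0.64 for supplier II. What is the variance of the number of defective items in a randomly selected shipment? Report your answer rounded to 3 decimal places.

1.589

Per component, I: μ=2.36, E[X²]=6.5372; II: μ=0.388889, E[X²]=0.691358.
E[X] = 0.36·2.36 + 0.64·0.388889 = 1.09849.
E[X²] = 0.36·6.5372 + 0.64·0.691358 = 2.79586.
Var(X) = E[X²] − (E[X])² = 2.79586 − 1.20668 = 1.58918.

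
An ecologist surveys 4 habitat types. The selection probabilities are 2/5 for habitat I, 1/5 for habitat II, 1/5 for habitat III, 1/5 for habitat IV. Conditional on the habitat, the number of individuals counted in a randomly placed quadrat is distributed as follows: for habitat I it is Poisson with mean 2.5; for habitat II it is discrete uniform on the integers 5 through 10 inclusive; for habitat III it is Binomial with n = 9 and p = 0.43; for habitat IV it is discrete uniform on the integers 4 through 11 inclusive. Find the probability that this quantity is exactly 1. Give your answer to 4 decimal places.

0.0907

Conditional on each habitat, P(X = 1): I: 0.205212; II: 0; III: 0.0431231; IV: 0.
By total probability, P(X = 1) = 0.4·0.205212 + 0.2·0 + 0.2·0.0431231 + 0.2·0 = 0.0907096.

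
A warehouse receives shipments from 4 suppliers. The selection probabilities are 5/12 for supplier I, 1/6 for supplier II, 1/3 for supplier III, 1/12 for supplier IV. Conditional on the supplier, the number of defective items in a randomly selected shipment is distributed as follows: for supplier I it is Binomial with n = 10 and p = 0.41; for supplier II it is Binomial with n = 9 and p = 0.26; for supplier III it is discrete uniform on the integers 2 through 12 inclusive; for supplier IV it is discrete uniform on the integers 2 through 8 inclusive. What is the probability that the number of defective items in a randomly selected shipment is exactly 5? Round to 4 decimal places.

0.1367

Conditional on each supplier, P(X = 5): I: 0.208728; II: 0.0448915; III: 0.0909091; IV: 0.142857.
By total probability, P(X = 5) = 0.416667·0.208728 + 0.166667·0.0448915 + 0.333333·0.0909091 + 0.0833333·0.142857 = 0.13666.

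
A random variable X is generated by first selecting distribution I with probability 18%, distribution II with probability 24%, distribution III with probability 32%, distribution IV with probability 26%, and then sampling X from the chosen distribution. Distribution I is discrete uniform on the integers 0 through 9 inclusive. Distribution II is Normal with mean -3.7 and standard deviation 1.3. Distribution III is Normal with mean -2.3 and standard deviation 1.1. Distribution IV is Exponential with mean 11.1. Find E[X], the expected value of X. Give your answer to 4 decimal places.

Component means — I: 4.5; II: -3.7; III: -2.3; IV: 11.1.
E[X] = 0.18·4.5 + 0.24·-3.7 + 0.32·-2.3 + 0.26·11.1 = 2.072.

2.0720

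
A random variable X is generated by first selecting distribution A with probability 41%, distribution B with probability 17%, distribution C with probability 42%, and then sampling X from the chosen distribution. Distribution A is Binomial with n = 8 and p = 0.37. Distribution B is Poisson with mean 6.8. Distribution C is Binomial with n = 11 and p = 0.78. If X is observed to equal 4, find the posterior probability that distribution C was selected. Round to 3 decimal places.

0.012

Likelihoods P(X=4 | ·): A: 0.206665; B: 0.0992252; C: 0.00304685.
Posterior ∝ prior × likelihood. Numerator for C: 0.42·0.00304685 = 0.00127968.
Normalizing constant: 0.41·0.206665 + 0.17·0.0992252 + 0.42·0.00304685 = 0.102881.
P(C | observation) = 0.00127968 / 0.102881 = 0.0124385.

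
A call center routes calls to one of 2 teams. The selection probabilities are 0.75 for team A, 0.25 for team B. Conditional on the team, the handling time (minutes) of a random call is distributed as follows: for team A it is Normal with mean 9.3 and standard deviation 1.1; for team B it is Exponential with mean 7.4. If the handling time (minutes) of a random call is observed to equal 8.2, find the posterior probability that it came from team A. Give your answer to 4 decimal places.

Likelihoods f(8.2 | ·): A: 0.219973; B: 0.0446193.
Posterior ∝ prior × likelihood. Numerator for A: 0.75·0.219973 = 0.16498.
Normalizing constant: 0.75·0.219973 + 0.25·0.0446193 = 0.176135.
P(A | observation) = 0.16498 / 0.176135 = 0.936669.

0.9367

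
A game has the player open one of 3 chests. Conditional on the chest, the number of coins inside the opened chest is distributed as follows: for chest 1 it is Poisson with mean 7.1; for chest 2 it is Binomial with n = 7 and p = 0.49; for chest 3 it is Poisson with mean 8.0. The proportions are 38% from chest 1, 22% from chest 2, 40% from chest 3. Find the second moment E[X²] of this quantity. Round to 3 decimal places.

For each component E[X²] = Var + (mean)², giving 1: 57.51; 2: 13.5142; 3: 72.
Overall E[X²] = 0.38·57.51 + 0.22·13.5142 + 0.4·72 = 53.6269.

53.627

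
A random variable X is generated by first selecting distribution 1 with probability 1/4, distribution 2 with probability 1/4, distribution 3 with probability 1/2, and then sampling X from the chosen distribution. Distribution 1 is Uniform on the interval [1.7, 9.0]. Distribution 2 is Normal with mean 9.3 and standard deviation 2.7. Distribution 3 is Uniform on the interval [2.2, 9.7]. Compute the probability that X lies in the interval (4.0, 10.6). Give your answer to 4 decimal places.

0.7163

Conditional on each component, P(4.0 < X < 10.6): 1: 0.684932; 2: 0.660088; 3: 0.76.
By total probability, P(4.0 < X < 10.6) = 0.25·0.684932 + 0.25·0.660088 + 0.5·0.76 = 0.716255.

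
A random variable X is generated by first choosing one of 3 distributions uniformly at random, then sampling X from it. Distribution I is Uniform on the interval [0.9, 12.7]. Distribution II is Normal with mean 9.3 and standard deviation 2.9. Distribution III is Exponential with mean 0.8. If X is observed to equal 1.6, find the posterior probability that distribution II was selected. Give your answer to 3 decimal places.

Likelihoods f(1.6 | ·): I: 0.0847458; II: 0.0040517; III: 0.169169.
Posterior ∝ prior × likelihood. Numerator for II: 0.333333·0.0040517 = 0.00135057.
Normalizing constant: 0.333333·0.0847458 + 0.333333·0.0040517 + 0.333333·0.169169 = 0.0859889.
P(II | observation) = 0.00135057 / 0.0859889 = 0.0157063.

0.016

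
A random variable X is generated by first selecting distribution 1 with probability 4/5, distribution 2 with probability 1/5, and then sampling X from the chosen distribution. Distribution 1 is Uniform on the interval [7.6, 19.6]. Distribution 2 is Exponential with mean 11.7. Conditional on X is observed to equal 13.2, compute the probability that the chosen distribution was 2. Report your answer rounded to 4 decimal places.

0.0766

Likelihoods f(13.2 | ·): 1: 0.0833333; 2: 0.0276593.
Posterior ∝ prior × likelihood. Numerator for 2: 0.2·0.0276593 = 0.00553186.
Normalizing constant: 0.8·0.0833333 + 0.2·0.0276593 = 0.0721985.
P(2 | observation) = 0.00553186 / 0.0721985 = 0.0766201.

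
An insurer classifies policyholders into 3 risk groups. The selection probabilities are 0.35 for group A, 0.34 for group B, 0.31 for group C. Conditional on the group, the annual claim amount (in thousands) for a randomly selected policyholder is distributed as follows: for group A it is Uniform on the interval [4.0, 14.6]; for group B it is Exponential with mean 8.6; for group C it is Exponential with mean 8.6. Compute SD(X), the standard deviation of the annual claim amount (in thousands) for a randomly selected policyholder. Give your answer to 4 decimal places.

Per component, A: μ=9.3, E[X²]=95.8533; B: μ=8.6, E[X²]=147.92; C: μ=8.6, E[X²]=147.92.
E[X] = 0.35·9.3 + 0.34·8.6 + 0.31·8.6 = 8.845.
E[X²] = 0.35·95.8533 + 0.34·147.92 + 0.31·147.92 = 129.697.
Var(X) = E[X²] − (E[X])² = 129.697 − 78.234 = 51.4626.
SD(X) = √51.4626 = 7.17375.

7.1737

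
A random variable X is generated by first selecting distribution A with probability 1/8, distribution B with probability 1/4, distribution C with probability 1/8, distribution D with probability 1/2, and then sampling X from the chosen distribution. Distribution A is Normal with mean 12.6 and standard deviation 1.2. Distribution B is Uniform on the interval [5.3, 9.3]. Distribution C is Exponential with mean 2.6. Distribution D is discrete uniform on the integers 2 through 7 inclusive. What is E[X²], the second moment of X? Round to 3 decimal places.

46.954

For each component E[X²] = Var + (mean)², giving A: 160.2; B: 54.6233; C: 13.52; D: 23.1667.
Overall E[X²] = 0.125·160.2 + 0.25·54.6233 + 0.125·13.52 + 0.5·23.1667 = 46.9542.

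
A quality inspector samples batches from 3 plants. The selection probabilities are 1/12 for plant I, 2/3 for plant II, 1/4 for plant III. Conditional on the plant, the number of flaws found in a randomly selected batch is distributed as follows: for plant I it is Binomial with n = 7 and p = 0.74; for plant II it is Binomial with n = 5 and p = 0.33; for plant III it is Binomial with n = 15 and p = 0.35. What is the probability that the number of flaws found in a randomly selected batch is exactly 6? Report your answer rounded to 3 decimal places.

0.073

Conditional on each plant, P(X = 6): I: 0.298856; II: 0; III: 0.19056.
By total probability, P(X = 6) = 0.0833333·0.298856 + 0.666667·0 + 0.25·0.19056 = 0.0725447.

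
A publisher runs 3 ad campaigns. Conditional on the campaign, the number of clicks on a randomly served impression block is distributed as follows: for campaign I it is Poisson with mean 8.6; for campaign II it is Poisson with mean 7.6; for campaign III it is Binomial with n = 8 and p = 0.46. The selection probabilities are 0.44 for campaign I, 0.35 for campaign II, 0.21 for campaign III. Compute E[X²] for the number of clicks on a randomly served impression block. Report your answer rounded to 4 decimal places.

62.4636

For each component E[X²] = Var + (mean)², giving I: 82.56; II: 65.36; III: 15.5296.
Overall E[X²] = 0.44·82.56 + 0.35·65.36 + 0.21·15.5296 = 62.4636.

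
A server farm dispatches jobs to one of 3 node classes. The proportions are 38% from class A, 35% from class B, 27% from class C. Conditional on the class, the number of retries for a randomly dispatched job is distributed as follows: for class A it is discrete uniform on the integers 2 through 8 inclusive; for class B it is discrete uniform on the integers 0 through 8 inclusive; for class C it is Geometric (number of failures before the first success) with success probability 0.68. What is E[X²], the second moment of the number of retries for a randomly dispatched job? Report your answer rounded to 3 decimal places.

For each component E[X²] = Var + (mean)², giving A: 29; B: 22.6667; C: 0.913495.
Overall E[X²] = 0.38·29 + 0.35·22.6667 + 0.27·0.913495 = 19.2.

19.200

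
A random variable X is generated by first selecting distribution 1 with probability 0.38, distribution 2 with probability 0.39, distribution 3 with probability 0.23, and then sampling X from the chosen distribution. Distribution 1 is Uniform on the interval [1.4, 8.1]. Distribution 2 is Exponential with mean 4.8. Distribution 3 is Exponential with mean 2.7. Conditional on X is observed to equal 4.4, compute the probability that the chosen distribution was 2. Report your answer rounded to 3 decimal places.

0.307

Likelihoods f(4.4 | ·): 1: 0.149254; 2: 0.083302; 3: 0.0725934.
Posterior ∝ prior × likelihood. Numerator for 2: 0.39·0.083302 = 0.0324878.
Normalizing constant: 0.38·0.149254 + 0.39·0.083302 + 0.23·0.0725934 = 0.105901.
P(2 | observation) = 0.0324878 / 0.105901 = 0.306776.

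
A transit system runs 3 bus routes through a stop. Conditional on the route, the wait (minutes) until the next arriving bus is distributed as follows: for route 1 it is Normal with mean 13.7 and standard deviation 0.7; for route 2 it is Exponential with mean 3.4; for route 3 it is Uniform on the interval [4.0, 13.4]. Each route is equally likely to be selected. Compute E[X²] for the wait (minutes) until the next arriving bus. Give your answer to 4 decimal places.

98.1178

For each component E[X²] = Var + (mean)², giving 1: 188.18; 2: 23.12; 3: 83.0533.
Overall E[X²] = 0.333333·188.18 + 0.333333·23.12 + 0.333333·83.0533 = 98.1178.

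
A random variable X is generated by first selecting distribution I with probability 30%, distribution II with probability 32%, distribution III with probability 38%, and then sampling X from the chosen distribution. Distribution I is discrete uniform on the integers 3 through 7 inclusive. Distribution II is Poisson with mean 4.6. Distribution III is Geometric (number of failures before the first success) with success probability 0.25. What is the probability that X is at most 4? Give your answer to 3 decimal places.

0.574

Conditional on each component, P(X ≤ 4): I: 0.4; II: 0.513234; III: 0.762695.
By total probability, P(X ≤ 4) = 0.3·0.4 + 0.32·0.513234 + 0.38·0.762695 = 0.574059.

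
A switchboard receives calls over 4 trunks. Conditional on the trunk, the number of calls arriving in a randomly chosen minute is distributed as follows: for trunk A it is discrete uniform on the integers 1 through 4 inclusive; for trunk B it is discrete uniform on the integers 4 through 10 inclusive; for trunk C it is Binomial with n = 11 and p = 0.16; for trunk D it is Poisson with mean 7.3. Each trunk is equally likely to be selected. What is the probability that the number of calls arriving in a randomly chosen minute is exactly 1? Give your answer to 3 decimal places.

0.141

Conditional on each trunk, P(X = 1): A: 0.25; B: 0; C: 0.307826; D: 0.00493143.
By total probability, P(X = 1) = 0.25·0.25 + 0.25·0 + 0.25·0.307826 + 0.25·0.00493143 = 0.140689.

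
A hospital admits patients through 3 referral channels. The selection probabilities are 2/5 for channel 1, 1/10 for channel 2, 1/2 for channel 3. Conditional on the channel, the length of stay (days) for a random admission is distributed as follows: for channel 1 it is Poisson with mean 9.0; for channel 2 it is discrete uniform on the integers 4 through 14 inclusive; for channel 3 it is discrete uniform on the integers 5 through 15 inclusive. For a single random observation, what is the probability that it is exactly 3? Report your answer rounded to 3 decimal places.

0.006

Conditional on each channel, P(X = 3): 1: 0.0149943; 2: 0; 3: 0.
By total probability, P(X = 3) = 0.4·0.0149943 + 0.1·0 + 0.5·0 = 0.00599772.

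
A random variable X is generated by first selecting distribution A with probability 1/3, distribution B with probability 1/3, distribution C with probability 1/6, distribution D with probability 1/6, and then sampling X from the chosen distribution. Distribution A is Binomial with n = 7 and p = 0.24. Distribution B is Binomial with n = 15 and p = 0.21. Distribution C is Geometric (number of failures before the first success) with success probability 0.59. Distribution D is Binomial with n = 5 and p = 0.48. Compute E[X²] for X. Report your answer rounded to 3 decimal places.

For each component E[X²] = Var + (mean)², giving A: 4.0992; B: 12.411; C: 1.66073; D: 7.008.
Overall E[X²] = 0.333333·4.0992 + 0.333333·12.411 + 0.166667·1.66073 + 0.166667·7.008 = 6.94819.

6.948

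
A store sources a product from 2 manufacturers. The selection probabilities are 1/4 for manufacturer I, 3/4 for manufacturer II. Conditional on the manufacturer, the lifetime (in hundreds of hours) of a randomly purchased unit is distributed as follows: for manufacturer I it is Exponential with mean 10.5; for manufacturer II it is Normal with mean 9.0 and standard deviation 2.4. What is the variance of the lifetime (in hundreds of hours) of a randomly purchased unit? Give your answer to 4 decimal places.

32.3044

Per component, I: μ=10.5, E[X²]=220.5; II: μ=9, E[X²]=86.76.
E[X] = 0.25·10.5 + 0.75·9 = 9.375.
E[X²] = 0.25·220.5 + 0.75·86.76 = 120.195.
Var(X) = E[X²] − (E[X])² = 120.195 − 87.8906 = 32.3044.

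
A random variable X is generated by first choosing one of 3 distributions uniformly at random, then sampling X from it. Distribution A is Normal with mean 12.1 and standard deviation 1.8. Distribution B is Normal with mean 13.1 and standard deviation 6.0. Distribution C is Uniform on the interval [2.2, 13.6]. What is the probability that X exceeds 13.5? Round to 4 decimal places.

Conditional on each component, P(X > 13.5): A: 0.21835; B: 0.473424; C: 0.00877193.
By total probability, P(X > 13.5) = 0.333333·0.21835 + 0.333333·0.473424 + 0.333333·0.00877193 = 0.233515.

0.2335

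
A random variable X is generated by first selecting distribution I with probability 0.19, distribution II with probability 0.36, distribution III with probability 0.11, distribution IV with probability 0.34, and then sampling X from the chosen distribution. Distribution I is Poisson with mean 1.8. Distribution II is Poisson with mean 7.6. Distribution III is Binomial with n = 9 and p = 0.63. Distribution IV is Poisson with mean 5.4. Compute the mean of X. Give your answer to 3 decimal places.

Component means — I: 1.8; II: 7.6; III: 5.67; IV: 5.4.
E[X] = 0.19·1.8 + 0.36·7.6 + 0.11·5.67 + 0.34·5.4 = 5.5377.

5.538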